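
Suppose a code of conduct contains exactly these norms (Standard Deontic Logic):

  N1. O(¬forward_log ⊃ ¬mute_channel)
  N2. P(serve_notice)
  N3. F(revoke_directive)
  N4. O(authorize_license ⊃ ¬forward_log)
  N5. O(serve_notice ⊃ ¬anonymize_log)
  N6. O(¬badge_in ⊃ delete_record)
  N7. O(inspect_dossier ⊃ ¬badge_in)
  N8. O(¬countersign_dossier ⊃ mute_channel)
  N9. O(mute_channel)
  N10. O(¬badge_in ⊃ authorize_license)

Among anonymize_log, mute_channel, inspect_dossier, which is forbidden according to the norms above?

inspect_dossier

Premise 9 gives O(mute_channel).
Premise 1, O(¬forward_log ⊃ ¬mute_channel), contraposes to O(mute_channel ⊃ forward_log); with O(mute_channel) we get O(forward_log).
Premise 4 is O(authorize_license ⊃ ¬forward_log); contrapositively O(forward_log ⊃ ¬authorize_license). Since O(forward_log) holds, K gives O(¬authorize_license).
The contrapositive of premise 10 (O(¬badge_in ⊃ authorize_license)) is O(¬authorize_license ⊃ badge_in), and O(¬authorize_license) is already established, so O(badge_in).
Premise 7, O(inspect_dossier ⊃ ¬badge_in), contraposes to O(badge_in ⊃ ¬inspect_dossier); with O(badge_in) we get O(¬inspect_dossier).
So O(¬inspect_dossier) holds, i.e. inspect_dossier is forbidden. None of the other listed options is forbidden under the premises.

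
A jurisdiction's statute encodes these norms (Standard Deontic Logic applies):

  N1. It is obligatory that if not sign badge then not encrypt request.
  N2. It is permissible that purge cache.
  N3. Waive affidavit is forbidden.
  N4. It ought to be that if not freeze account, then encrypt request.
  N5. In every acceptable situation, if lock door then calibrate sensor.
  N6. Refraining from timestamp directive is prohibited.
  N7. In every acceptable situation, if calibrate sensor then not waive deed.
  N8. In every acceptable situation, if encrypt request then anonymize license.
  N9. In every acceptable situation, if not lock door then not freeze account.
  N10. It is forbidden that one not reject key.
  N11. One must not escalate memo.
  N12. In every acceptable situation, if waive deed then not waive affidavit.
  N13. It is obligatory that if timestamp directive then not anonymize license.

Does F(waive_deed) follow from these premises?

Premise 6 is F(¬timestamp_directive), i.e. O(timestamp_directive).
From O(timestamp_directive) and premise 13, O(timestamp_directive → ¬anonymize_license), we obtain O(¬anonymize_license).
Premise 8, O(encrypt_request → anonymize_license), contraposes to O(¬anonymize_license → ¬encrypt_request); with O(¬anonymize_license) we get O(¬encrypt_request).
Premise 4 is O(¬freeze_account → encrypt_request); contrapositively O(¬encrypt_request → freeze_account). Since O(¬encrypt_request) holds, K gives O(freeze_account).
Premise 9, O(¬lock_door → ¬freeze_account), contraposes to O(freeze_account → lock_door); with O(freeze_account) we get O(lock_door).
Premise 5 is O(lock_door → calibrate_sensor); since O(lock_door), deontic closure gives O(calibrate_sensor).
From O(calibrate_sensor) and premise 7, O(calibrate_sensor → ¬waive_deed), we obtain O(¬waive_deed).
Premises 1, 2, 3, 10, 11, 12 do not contribute to this derivation.
So O(¬waive_deed) holds, i.e. F(waive_deed). The claim follows.

Yes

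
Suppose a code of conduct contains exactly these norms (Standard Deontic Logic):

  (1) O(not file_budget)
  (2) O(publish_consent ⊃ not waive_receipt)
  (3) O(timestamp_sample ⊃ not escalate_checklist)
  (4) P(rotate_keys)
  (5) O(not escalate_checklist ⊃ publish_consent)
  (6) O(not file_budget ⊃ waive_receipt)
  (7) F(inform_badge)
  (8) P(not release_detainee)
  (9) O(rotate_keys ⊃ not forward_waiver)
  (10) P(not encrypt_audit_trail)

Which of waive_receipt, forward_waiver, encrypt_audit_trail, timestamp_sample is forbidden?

timestamp_sample

From premise 1 we have O(not file_budget).
Applying K to premise 6 (O(not file_budget ⊃ waive_receipt)) and O(not file_budget) yields O(waive_receipt).
Premise 2 is O(publish_consent ⊃ not waive_receipt); contrapositively O(waive_receipt ⊃ not publish_consent). Since O(waive_receipt) holds, K gives O(not publish_consent).
Premise 5, O(not escalate_checklist ⊃ publish_consent), contraposes to O(not publish_consent ⊃ escalate_checklist); with O(not publish_consent) we get O(escalate_checklist).
Premise 3, O(timestamp_sample ⊃ not escalate_checklist), contraposes to O(escalate_checklist ⊃ not timestamp_sample); with O(escalate_checklist) we get O(not timestamp_sample).
So O(not timestamp_sample) holds, i.e. timestamp_sample is forbidden. None of the other listed options is forbidden under the premises.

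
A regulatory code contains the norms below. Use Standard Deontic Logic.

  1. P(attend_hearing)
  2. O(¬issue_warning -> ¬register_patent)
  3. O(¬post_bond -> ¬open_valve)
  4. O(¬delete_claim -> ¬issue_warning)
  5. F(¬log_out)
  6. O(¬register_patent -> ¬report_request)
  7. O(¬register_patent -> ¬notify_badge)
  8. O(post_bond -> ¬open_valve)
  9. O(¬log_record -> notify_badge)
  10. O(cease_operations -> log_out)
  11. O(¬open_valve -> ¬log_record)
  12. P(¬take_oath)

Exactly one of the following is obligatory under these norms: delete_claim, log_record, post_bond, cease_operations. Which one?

delete_claim

Premises 8 and 3 are O(post_bond -> ¬open_valve) and O(¬post_bond -> ¬open_valve); every ideal world satisfies post_bond or ¬post_bond, so in either case ¬open_valve holds — hence O(¬open_valve).
With premise 11, O(¬open_valve -> ¬log_record), the K-axiom yields O(¬log_record).
From O(¬log_record) and premise 9, O(¬log_record -> notify_badge), we obtain O(notify_badge).
Premise 7, O(¬register_patent -> ¬notify_badge), contraposes to O(notify_badge -> register_patent); with O(notify_badge) we get O(register_patent).
Premise 2 is O(¬issue_warning -> ¬register_patent); contrapositively O(register_patent -> issue_warning). Since O(register_patent) holds, K gives O(issue_warning).
Premise 4, O(¬delete_claim -> ¬issue_warning), contraposes to O(issue_warning -> delete_claim); with O(issue_warning) we get O(delete_claim).
So O(delete_claim) holds — delete_claim is obligatory. None of the other listed options is made obligatory by any chain of premises.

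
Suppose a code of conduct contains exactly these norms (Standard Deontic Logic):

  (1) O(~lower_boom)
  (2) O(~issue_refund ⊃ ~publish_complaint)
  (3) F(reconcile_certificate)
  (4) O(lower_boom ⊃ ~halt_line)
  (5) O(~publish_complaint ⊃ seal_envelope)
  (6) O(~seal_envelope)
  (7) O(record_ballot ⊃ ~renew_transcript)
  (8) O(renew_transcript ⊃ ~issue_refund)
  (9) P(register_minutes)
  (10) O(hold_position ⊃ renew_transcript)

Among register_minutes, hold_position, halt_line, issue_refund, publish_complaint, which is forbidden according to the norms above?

Premise 6 states O(~seal_envelope) outright.
Premise 5, O(~publish_complaint ⊃ seal_envelope), contraposes to O(~seal_envelope ⊃ publish_complaint); with O(~seal_envelope) we get O(publish_complaint).
Premise 2, O(~issue_refund ⊃ ~publish_complaint), contraposes to O(publish_complaint ⊃ issue_refund); with O(publish_complaint) we get O(issue_refund).
Premise 8, O(renew_transcript ⊃ ~issue_refund), contraposes to O(issue_refund ⊃ ~renew_transcript); with O(issue_refund) we get O(~renew_transcript).
The contrapositive of premise 10 (O(hold_position ⊃ renew_transcript)) is O(~renew_transcript ⊃ ~hold_position), and O(~renew_transcript) is already established, so O(~hold_position).
So O(~hold_position) holds, i.e. hold_position is forbidden. None of the other listed options is forbidden under the premises.

hold_position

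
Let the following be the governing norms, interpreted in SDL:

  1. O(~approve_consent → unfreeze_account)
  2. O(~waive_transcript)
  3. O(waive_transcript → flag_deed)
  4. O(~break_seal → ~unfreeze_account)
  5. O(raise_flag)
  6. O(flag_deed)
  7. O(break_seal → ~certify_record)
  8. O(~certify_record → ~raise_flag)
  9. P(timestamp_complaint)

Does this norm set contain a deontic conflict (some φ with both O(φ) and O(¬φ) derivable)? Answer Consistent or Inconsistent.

Premise 3 is O(waive_transcript → flag_deed); even if O(flag_deed) held, inferring O(waive_transcript) would be affirming the consequent — invalid.
So O(waive_transcript) is not derivable, and the apparent clash with O(~waive_transcript) does not arise.
A world satisfying every obligation exists (e.g. approve_consent=true, break_seal=false, certify_record=true, flag_deed=true, raise_flag=true, timestamp_complaint=false, unfreeze_account=false, waive_transcript=false); no atom is both obligatory and forbidden, so the set is consistent.

Consistent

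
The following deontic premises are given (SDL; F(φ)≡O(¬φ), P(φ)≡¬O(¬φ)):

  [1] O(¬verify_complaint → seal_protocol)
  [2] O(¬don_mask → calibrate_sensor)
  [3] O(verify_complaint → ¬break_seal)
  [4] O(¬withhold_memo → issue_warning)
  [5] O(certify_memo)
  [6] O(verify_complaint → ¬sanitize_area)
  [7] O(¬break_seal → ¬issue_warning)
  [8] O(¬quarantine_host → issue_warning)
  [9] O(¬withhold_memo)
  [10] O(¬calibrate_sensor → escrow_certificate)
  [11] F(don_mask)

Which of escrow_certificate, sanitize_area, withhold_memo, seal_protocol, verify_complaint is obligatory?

seal_protocol

From premise 9 we have O(¬withhold_memo).
Applying K to premise 4 (O(¬withhold_memo → issue_warning)) and O(¬withhold_memo) yields O(issue_warning).
Premise 7, O(¬break_seal → ¬issue_warning), contraposes to O(issue_warning → break_seal); with O(issue_warning) we get O(break_seal).
Premise 3, O(verify_complaint → ¬break_seal), contraposes to O(break_seal → ¬verify_complaint); with O(break_seal) we get O(¬verify_complaint).
Applying K to premise 1 (O(¬verify_complaint → seal_protocol)) and O(¬verify_complaint) yields O(seal_protocol).
So O(seal_protocol) holds — seal_protocol is obligatory. None of the other listed options is made obligatory by any chain of premises.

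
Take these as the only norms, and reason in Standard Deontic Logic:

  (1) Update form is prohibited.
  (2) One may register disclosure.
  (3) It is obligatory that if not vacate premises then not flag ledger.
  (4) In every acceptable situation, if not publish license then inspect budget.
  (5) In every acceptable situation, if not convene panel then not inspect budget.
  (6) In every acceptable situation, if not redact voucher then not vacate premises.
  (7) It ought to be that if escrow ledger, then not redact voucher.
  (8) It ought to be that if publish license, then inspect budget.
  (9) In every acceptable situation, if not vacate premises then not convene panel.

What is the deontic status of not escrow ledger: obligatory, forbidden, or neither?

Premises 4 and 8 are O(¬publish_license → inspect_budget) and O(publish_license → inspect_budget); every ideal world satisfies ¬publish_license or publish_license, so in either case inspect_budget holds — hence O(inspect_budget).
Premise 5 is O(¬convene_panel → ¬inspect_budget); contrapositively O(inspect_budget → convene_panel). Since O(inspect_budget) holds, K gives O(convene_panel).
Premise 9 is O(¬vacate_premises → ¬convene_panel); contrapositively O(convene_panel → vacate_premises). Since O(convene_panel) holds, K gives O(vacate_premises).
Premise 6 is O(¬redact_voucher → ¬vacate_premises); contrapositively O(vacate_premises → redact_voucher). Since O(vacate_premises) holds, K gives O(redact_voucher).
The contrapositive of premise 7 (O(escrow_ledger → ¬redact_voucher)) is O(redact_voucher → ¬escrow_ledger), and O(redact_voucher) is already established, so O(¬escrow_ledger).
Premises 1, 2, 3 do not contribute to this derivation.
Hence ¬escrow_ledger is obligatory.

Obligatory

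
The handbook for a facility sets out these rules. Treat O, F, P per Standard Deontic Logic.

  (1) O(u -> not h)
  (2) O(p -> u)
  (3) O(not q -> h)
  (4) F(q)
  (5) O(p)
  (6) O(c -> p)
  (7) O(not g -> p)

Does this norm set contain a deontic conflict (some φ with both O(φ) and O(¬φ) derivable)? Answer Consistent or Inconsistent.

Inconsistent

From premise 5 we have O(p).
Premise 2 is O(p -> u); since O(p), deontic closure gives O(u).
With premise 1, O(u -> not h), the K-axiom yields O(not h).
The contrapositive of premise 3 (O(not q -> h)) is O(not h -> q), and O(not h) is already established, so O(q).
But premise 4, F(q), means O(not q).
We now have both O(q) and O(not q) — q is simultaneously obligatory and forbidden, violating the D-axiom.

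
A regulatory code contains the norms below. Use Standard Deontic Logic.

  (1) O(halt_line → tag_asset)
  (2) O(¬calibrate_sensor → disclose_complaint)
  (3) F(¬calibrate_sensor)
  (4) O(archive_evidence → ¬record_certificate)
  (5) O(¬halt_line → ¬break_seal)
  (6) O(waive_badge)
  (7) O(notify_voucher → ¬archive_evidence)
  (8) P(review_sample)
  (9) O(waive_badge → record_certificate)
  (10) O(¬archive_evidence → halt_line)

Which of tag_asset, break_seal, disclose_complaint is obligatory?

From premise 6 we have O(waive_badge).
With premise 9, O(waive_badge → record_certificate), the K-axiom yields O(record_certificate).
Premise 4, O(archive_evidence → ¬record_certificate), contraposes to O(record_certificate → ¬archive_evidence); with O(record_certificate) we get O(¬archive_evidence).
From O(¬archive_evidence) and premise 10, O(¬archive_evidence → halt_line), we obtain O(halt_line).
From O(halt_line) and premise 1, O(halt_line → tag_asset), we obtain O(tag_asset).
So O(tag_asset) holds — tag_asset is obligatory. None of the other listed options is made obligatory by any chain of premises.

tag_asset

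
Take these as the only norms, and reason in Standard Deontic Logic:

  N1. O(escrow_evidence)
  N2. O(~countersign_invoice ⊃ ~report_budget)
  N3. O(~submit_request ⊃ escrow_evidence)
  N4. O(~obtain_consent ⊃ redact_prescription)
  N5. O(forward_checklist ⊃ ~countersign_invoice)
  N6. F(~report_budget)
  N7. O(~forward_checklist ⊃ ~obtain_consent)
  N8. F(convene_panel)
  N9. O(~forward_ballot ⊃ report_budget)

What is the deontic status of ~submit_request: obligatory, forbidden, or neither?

Premise 3 is O(~submit_request ⊃ escrow_evidence); even if O(escrow_evidence) held, inferring O(~submit_request) would be affirming the consequent — invalid.
No premise or chain of K-axiom applications forces O(~submit_request), and none forces O(submit_request). So ~submit_request is neither obligatory nor forbidden under these norms.

Neither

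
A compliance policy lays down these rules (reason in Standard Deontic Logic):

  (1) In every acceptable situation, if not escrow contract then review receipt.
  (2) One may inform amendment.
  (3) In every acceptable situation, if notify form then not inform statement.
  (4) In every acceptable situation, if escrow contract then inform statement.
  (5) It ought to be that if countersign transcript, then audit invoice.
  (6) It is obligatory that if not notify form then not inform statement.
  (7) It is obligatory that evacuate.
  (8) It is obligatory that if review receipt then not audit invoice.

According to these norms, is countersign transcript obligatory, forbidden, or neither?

Forbidden

Premises 6 and 3 cover both cases: O(¬notify_form → ¬inform_statement) and O(notify_form → ¬inform_statement). Since ¬notify_form ∨ notify_form is a tautology, O(¬inform_statement) follows.
Premise 4, O(escrow_contract → inform_statement), contraposes to O(¬inform_statement → ¬escrow_contract); with O(¬inform_statement) we get O(¬escrow_contract).
Applying K to premise 1 (O(¬escrow_contract → review_receipt)) and O(¬escrow_contract) yields O(review_receipt).
Premise 8 is O(review_receipt → ¬audit_invoice); since O(review_receipt), deontic closure gives O(¬audit_invoice).
Premise 5, O(countersign_transcript → audit_invoice), contraposes to O(¬audit_invoice → ¬countersign_transcript); with O(¬audit_invoice) we get O(¬countersign_transcript).
Premises 2, 7 do not contribute to this derivation.
Thus O(¬countersign_transcript), which is F(countersign_transcript): countersign_transcript is forbidden.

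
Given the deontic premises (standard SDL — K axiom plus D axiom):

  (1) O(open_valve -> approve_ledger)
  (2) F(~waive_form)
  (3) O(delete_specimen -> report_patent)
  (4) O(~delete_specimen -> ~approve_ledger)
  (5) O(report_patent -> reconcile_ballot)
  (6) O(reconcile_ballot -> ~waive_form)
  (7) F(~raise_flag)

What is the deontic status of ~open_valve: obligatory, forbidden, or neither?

Obligatory

Premise 2, F(~waive_form), is equivalent to O(waive_form).
Premise 6, O(reconcile_ballot -> ~waive_form), contraposes to O(waive_form -> ~reconcile_ballot); with O(waive_form) we get O(~reconcile_ballot).
Premise 5 is O(report_patent -> reconcile_ballot); contrapositively O(~reconcile_ballot -> ~report_patent). Since O(~reconcile_ballot) holds, K gives O(~report_patent).
Premise 3 is O(delete_specimen -> report_patent); contrapositively O(~report_patent -> ~delete_specimen). Since O(~report_patent) holds, K gives O(~delete_specimen).
With premise 4, O(~delete_specimen -> ~approve_ledger), the K-axiom yields O(~approve_ledger).
Premise 1, O(open_valve -> approve_ledger), contraposes to O(~approve_ledger -> ~open_valve); with O(~approve_ledger) we get O(~open_valve).
Premise 7 does not contribute to this derivation.
Hence ~open_valve is obligatory.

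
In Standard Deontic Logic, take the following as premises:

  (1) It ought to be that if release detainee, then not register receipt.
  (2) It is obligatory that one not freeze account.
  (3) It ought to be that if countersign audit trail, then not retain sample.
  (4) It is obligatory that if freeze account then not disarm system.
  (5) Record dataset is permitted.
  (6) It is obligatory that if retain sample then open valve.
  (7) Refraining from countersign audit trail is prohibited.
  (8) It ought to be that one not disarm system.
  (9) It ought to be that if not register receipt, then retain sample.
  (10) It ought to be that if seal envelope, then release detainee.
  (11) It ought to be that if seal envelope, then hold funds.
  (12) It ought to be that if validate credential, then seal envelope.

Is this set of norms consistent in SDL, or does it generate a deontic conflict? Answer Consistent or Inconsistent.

Premise 4 is O(freeze_account → ¬disarm_system); even if O(¬disarm_system) held, inferring O(freeze_account) would be affirming the consequent — invalid.
So O(freeze_account) is not derivable, and the apparent clash with O(¬freeze_account) does not arise.
A world satisfying every obligation exists (e.g. countersign_audit_trail=true, disarm_system=false, freeze_account=false, hold_funds=false, open_valve=false, record_dataset=false, register_receipt=true, release_detainee=false, retain_sample=false, seal_envelope=false, validate_credential=false); no atom is both obligatory and forbidden, so the set is consistent.

Consistent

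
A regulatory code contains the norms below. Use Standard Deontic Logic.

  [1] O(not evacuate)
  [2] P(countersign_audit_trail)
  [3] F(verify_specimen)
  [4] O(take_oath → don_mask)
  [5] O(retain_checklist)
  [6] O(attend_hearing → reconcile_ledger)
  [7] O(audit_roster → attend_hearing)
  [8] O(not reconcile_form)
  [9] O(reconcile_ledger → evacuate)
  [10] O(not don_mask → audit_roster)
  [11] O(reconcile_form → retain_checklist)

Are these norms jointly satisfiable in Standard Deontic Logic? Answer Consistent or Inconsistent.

Consistent

Premise 11 is O(reconcile_form → retain_checklist); even if O(retain_checklist) held, inferring O(reconcile_form) would be affirming the consequent — invalid.
So O(reconcile_form) is not derivable, and the apparent clash with O(not reconcile_form) does not arise.
A world satisfying every obligation exists (e.g. attend_hearing=false, audit_roster=false, countersign_audit_trail=false, don_mask=true, evacuate=false, reconcile_form=false, reconcile_ledger=false, retain_checklist=true, take_oath=false, verify_specimen=false); no atom is both obligatory and forbidden, so the set is consistent.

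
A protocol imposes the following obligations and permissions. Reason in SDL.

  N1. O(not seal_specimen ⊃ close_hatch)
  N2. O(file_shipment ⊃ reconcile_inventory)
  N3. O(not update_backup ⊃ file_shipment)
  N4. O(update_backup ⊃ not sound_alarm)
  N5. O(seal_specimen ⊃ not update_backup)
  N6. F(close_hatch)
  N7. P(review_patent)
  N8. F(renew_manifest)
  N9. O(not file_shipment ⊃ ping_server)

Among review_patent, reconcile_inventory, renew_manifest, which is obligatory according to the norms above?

reconcile_inventory

Premise 6 is F(close_hatch), i.e. O(not close_hatch).
Premise 1 is O(not seal_specimen ⊃ close_hatch); contrapositively O(not close_hatch ⊃ seal_specimen). Since O(not close_hatch) holds, K gives O(seal_specimen).
With premise 5, O(seal_specimen ⊃ not update_backup), the K-axiom yields O(not update_backup).
Applying K to premise 3 (O(not update_backup ⊃ file_shipment)) and O(not update_backup) yields O(file_shipment).
Applying K to premise 2 (O(file_shipment ⊃ reconcile_inventory)) and O(file_shipment) yields O(reconcile_inventory).
So O(reconcile_inventory) holds — reconcile_inventory is obligatory. None of the other listed options is made obligatory by any chain of premises.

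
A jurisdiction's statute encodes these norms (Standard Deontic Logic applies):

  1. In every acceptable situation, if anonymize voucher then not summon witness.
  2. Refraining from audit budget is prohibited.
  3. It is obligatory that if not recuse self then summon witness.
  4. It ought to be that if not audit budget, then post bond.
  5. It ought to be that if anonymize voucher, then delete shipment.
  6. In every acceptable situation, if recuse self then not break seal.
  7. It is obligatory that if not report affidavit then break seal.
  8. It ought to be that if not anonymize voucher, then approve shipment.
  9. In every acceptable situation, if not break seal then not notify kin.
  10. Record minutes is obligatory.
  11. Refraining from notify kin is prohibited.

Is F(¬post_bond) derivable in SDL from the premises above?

No

Premise 4 is O(¬audit_budget → post_bond), but O(¬audit_budget) is not derivable from the premises, so it does not yield O(post_bond).
No other premise forces O(post_bond). An ideal world satisfying every premise can still have ¬post_bond true, so F(¬post_bond) is not derivable.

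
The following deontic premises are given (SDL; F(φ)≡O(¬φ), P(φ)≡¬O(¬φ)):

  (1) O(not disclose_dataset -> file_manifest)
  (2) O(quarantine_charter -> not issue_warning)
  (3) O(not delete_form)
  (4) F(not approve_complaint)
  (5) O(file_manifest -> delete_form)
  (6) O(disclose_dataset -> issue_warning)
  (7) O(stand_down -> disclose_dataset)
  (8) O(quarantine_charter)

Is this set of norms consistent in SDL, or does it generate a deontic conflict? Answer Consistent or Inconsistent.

From premise 3 we have O(not delete_form).
Premise 5 is O(file_manifest -> delete_form); contrapositively O(not delete_form -> not file_manifest). Since O(not delete_form) holds, K gives O(not file_manifest).
The contrapositive of premise 1 (O(not disclose_dataset -> file_manifest)) is O(not file_manifest -> disclose_dataset), and O(not file_manifest) is already established, so O(disclose_dataset).
From O(disclose_dataset) and premise 6, O(disclose_dataset -> issue_warning), we obtain O(issue_warning).
The contrapositive of premise 2 (O(quarantine_charter -> not issue_warning)) is O(issue_warning -> not quarantine_charter), and O(issue_warning) is already established, so O(not quarantine_charter).
But premise 8 directly asserts O(quarantine_charter).
We now have both O(not quarantine_charter) and O(quarantine_charter) — quarantine_charter is simultaneously obligatory and forbidden, violating the D-axiom.

Inconsistent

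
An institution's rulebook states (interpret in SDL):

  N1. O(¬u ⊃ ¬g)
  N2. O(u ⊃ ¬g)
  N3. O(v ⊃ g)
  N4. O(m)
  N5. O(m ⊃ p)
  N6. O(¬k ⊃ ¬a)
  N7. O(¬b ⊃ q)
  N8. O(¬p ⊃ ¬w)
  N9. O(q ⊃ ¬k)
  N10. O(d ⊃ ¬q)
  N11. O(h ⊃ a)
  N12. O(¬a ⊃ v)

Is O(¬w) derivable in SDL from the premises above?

Premise 8 is O(¬p ⊃ ¬w), but O(¬p) is not derivable from the premises, so it does not yield O(¬w).
No other premise forces O(¬w). An ideal world satisfying every premise can still have ¬w false, so O(¬w) is not derivable.

No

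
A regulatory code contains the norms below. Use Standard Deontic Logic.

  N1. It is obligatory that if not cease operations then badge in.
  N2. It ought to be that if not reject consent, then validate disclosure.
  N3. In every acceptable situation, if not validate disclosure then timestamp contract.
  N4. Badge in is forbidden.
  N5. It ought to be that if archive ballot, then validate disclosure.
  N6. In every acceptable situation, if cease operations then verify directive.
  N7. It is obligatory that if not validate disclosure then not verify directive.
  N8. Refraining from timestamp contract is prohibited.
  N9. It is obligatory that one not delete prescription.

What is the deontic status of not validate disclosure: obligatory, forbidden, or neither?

Forbidden

Premise 4 is F(badge_in), i.e. O(¬badge_in).
The contrapositive of premise 1 (O(¬cease_operations → badge_in)) is O(¬badge_in → cease_operations), and O(¬badge_in) is already established, so O(cease_operations).
From O(cease_operations) and premise 6, O(cease_operations → verify_directive), we obtain O(verify_directive).
Premise 7, O(¬validate_disclosure → ¬verify_directive), contraposes to O(verify_directive → validate_disclosure); with O(verify_directive) we get O(validate_disclosure).
Premises 2, 3, 5, 8, 9 do not contribute to this derivation.
Thus O(validate_disclosure), which is F(¬validate_disclosure): ¬validate_disclosure is forbidden.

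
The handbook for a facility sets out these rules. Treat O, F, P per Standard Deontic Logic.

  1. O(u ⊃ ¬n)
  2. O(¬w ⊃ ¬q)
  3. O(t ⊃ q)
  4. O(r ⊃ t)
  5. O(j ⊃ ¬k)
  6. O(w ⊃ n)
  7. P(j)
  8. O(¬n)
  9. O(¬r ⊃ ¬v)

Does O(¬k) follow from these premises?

Premise 5 is O(j ⊃ ¬k), but O(j) is not derivable from the premises (the permission P(j) asserts only ¬O(¬j), not O(j)), so it does not yield O(¬k).
No other premise forces O(¬k). An ideal world satisfying every premise can still have ¬k false, so O(¬k) is not derivable.

No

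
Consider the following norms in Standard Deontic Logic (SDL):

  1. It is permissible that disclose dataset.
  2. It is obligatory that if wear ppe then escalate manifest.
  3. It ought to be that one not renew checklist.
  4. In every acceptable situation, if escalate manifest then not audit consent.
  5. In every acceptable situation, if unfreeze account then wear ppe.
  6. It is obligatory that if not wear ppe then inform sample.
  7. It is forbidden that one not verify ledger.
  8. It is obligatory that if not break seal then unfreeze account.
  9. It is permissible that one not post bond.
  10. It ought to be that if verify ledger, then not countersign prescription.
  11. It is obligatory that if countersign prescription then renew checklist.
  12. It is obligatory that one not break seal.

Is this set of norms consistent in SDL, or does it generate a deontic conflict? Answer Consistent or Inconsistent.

Consistent

Premise 11 is O(countersign_prescription → renew_checklist), but O(countersign_prescription) is not derivable from the premises, so it does not yield O(renew_checklist).
So O(renew_checklist) is not derivable, and the apparent clash with O(¬renew_checklist) does not arise.
A world satisfying every obligation exists (e.g. audit_consent=false, break_seal=false, countersign_prescription=false, disclose_dataset=false, escalate_manifest=true, inform_sample=false, post_bond=false, renew_checklist=false, unfreeze_account=true, verify_ledger=true, wear_ppe=true); no atom is both obligatory and forbidden, so the set is consistent.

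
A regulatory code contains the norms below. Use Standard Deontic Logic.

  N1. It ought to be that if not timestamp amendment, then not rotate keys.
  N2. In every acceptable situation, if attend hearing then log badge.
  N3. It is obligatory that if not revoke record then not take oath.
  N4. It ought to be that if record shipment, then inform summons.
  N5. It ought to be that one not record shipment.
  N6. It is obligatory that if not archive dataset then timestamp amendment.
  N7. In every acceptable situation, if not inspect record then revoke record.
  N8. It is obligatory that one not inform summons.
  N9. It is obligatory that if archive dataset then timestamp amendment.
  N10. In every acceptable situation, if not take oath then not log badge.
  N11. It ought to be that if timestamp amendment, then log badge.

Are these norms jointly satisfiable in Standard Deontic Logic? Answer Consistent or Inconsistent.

Premise 4 is O(record_shipment → inform_summons), but O(record_shipment) is not derivable from the premises, so it does not yield O(inform_summons).
So O(inform_summons) is not derivable, and the apparent clash with O(¬inform_summons) does not arise.
A world satisfying every obligation exists (e.g. archive_dataset=false, attend_hearing=false, inform_summons=false, inspect_record=false, log_badge=true, record_shipment=false, revoke_record=true, rotate_keys=false, take_oath=true, timestamp_amendment=true); no atom is both obligatory and forbidden, so the set is consistent.

Consistent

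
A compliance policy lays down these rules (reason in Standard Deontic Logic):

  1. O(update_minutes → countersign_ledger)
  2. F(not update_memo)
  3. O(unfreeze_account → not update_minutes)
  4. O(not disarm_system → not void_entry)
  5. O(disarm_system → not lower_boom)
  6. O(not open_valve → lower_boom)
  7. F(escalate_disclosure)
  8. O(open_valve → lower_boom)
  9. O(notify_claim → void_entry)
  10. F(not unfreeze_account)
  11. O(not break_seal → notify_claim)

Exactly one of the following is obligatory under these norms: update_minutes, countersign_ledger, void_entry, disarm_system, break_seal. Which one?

break_seal

By case analysis on not open_valve: premise 6 gives O(not open_valve → lower_boom) and premise 8 gives O(open_valve → lower_boom), so O(lower_boom) either way.
Premise 5 is O(disarm_system → not lower_boom); contrapositively O(lower_boom → not disarm_system). Since O(lower_boom) holds, K gives O(not disarm_system).
Premise 4 is O(not disarm_system → not void_entry); since O(not disarm_system), deontic closure gives O(not void_entry).
Premise 9 is O(notify_claim → void_entry); contrapositively O(not void_entry → not notify_claim). Since O(not void_entry) holds, K gives O(not notify_claim).
The contrapositive of premise 11 (O(not break_seal → notify_claim)) is O(not notify_claim → break_seal), and O(not notify_claim) is already established, so O(break_seal).
So O(break_seal) holds — break_seal is obligatory. None of the other listed options is made obligatory by any chain of premises.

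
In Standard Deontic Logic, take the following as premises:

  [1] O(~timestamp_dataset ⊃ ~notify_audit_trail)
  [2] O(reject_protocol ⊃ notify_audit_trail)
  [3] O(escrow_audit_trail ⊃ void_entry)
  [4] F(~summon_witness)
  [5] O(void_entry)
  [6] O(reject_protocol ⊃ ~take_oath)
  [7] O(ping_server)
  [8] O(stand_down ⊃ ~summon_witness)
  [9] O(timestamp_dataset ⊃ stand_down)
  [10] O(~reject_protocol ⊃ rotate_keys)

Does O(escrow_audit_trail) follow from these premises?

Premise 3 is O(escrow_audit_trail ⊃ void_entry); even if O(void_entry) held, inferring O(escrow_audit_trail) would be affirming the consequent — invalid.
No other premise forces O(escrow_audit_trail). An ideal world satisfying every premise can still have escrow_audit_trail false, so O(escrow_audit_trail) is not derivable.

No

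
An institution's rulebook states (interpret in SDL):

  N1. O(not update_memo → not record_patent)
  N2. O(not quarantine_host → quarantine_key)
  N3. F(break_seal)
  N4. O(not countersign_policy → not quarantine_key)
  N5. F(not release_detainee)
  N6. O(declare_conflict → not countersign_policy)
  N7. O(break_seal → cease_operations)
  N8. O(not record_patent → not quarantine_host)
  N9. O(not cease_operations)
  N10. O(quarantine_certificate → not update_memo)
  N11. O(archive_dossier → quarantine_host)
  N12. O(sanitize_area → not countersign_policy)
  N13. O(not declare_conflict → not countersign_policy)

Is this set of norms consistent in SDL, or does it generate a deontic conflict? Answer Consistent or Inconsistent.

Consistent

Premise 7 is O(break_seal → cease_operations), but O(break_seal) is not derivable from the premises, so it does not yield O(cease_operations).
So O(cease_operations) is not derivable, and the apparent clash with O(not cease_operations) does not arise.
A world satisfying every obligation exists (e.g. archive_dossier=false, break_seal=false, cease_operations=false, countersign_policy=false, declare_conflict=false, quarantine_certificate=false, quarantine_host=true, quarantine_key=false, record_patent=true, release_detainee=true, sanitize_area=false, update_memo=true); no atom is both obligatory and forbidden, so the set is consistent.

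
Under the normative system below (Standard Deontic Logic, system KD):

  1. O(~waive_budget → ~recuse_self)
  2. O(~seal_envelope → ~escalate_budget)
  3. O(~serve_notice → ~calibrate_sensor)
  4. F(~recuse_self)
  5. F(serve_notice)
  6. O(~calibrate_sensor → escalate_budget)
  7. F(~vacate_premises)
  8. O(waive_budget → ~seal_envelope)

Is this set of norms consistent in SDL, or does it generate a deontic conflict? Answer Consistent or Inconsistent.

Inconsistent

F(~recuse_self) at premise 4 means O(recuse_self).
Premise 1, O(~waive_budget → ~recuse_self), contraposes to O(recuse_self → waive_budget); with O(recuse_self) we get O(waive_budget).
With premise 8, O(waive_budget → ~seal_envelope), the K-axiom yields O(~seal_envelope).
From O(~seal_envelope) and premise 2, O(~seal_envelope → ~escalate_budget), we obtain O(~escalate_budget).
Premise 6 is O(~calibrate_sensor → escalate_budget); contrapositively O(~escalate_budget → calibrate_sensor). Since O(~escalate_budget) holds, K gives O(calibrate_sensor).
Premise 3, O(~serve_notice → ~calibrate_sensor), contraposes to O(calibrate_sensor → serve_notice); with O(calibrate_sensor) we get O(serve_notice).
However, F(serve_notice) at premise 5 amounts to O(~serve_notice).
We now have both O(serve_notice) and O(~serve_notice) — serve_notice is simultaneously obligatory and forbidden, violating the D-axiom.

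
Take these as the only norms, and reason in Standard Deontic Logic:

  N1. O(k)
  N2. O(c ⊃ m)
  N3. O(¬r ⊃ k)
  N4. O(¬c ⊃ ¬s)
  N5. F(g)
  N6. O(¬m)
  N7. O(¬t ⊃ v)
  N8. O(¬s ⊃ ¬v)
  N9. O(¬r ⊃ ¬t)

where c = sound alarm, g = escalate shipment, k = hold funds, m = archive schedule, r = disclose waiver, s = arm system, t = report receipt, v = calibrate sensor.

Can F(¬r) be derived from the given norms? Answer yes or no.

Yes

Premise 6 states O(¬m) outright.
Premise 2, O(c ⊃ m), contraposes to O(¬m ⊃ ¬c); with O(¬m) we get O(¬c).
With premise 4, O(¬c ⊃ ¬s), the K-axiom yields O(¬s).
From O(¬s) and premise 8, O(¬s ⊃ ¬v), we obtain O(¬v).
Premise 7, O(¬t ⊃ v), contraposes to O(¬v ⊃ t); with O(¬v) we get O(t).
Premise 9, O(¬r ⊃ ¬t), contraposes to O(t ⊃ r); with O(t) we get O(r).
Premises 1, 3, 5 do not contribute to this derivation.
So O(r) holds, i.e. F(¬r). The claim follows.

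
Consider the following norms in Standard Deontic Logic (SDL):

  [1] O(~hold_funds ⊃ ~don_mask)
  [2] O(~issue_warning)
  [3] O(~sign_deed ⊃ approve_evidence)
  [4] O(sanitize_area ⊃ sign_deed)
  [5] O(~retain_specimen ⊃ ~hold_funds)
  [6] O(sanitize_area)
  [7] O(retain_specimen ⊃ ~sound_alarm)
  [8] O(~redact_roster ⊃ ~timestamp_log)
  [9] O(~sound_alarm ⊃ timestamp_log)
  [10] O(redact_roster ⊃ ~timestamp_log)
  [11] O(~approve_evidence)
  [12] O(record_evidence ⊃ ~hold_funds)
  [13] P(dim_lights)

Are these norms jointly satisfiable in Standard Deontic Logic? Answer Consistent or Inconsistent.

Premise 3 is O(~sign_deed ⊃ approve_evidence), but O(~sign_deed) is not derivable from the premises, so it does not yield O(approve_evidence).
So O(approve_evidence) is not derivable, and the apparent clash with O(~approve_evidence) does not arise.
A world satisfying every obligation exists (e.g. approve_evidence=false, dim_lights=false, don_mask=false, hold_funds=false, issue_warning=false, record_evidence=false, redact_roster=false, retain_specimen=false, sanitize_area=true, sign_deed=true, sound_alarm=true, timestamp_log=false); no atom is both obligatory and forbidden, so the set is consistent.

Consistent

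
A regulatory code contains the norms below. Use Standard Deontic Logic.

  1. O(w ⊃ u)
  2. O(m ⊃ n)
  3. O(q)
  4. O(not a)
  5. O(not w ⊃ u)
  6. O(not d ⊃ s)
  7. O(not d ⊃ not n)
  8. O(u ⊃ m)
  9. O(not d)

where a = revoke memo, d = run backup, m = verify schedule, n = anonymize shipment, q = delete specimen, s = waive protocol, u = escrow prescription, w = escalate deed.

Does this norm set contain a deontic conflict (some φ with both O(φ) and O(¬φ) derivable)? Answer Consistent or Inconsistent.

Premises 1 and 5 are O(w ⊃ u) and O(not w ⊃ u); every ideal world satisfies w or not w, so in either case u holds — hence O(u).
With premise 8, O(u ⊃ m), the K-axiom yields O(m).
From O(m) and premise 2, O(m ⊃ n), we obtain O(n).
Premise 7 is O(not d ⊃ not n); contrapositively O(n ⊃ d). Since O(n) holds, K gives O(d).
However, premise 9 gives O(not d).
We now have both O(d) and O(not d) — d is simultaneously obligatory and forbidden, violating the D-axiom.

Inconsistent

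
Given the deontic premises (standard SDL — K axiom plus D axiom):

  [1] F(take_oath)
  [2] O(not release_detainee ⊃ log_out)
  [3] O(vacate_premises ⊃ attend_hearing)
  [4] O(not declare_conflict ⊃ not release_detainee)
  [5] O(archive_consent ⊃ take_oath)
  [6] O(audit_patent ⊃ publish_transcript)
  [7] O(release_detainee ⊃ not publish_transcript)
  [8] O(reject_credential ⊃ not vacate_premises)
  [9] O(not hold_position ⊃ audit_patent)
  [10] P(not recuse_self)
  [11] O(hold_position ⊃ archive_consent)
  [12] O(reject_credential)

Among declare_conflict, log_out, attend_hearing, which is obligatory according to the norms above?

Premise 1, F(take_oath), is equivalent to O(not take_oath).
Premise 5 is O(archive_consent ⊃ take_oath); contrapositively O(not take_oath ⊃ not archive_consent). Since O(not take_oath) holds, K gives O(not archive_consent).
The contrapositive of premise 11 (O(hold_position ⊃ archive_consent)) is O(not archive_consent ⊃ not hold_position), and O(not archive_consent) is already established, so O(not hold_position).
Premise 9 is O(not hold_position ⊃ audit_patent); since O(not hold_position), deontic closure gives O(audit_patent).
Premise 6 is O(audit_patent ⊃ publish_transcript); since O(audit_patent), deontic closure gives O(publish_transcript).
Premise 7 is O(release_detainee ⊃ not publish_transcript); contrapositively O(publish_transcript ⊃ not release_detainee). Since O(publish_transcript) holds, K gives O(not release_detainee).
Premise 2 is O(not release_detainee ⊃ log_out); since O(not release_detainee), deontic closure gives O(log_out).
So O(log_out) holds — log_out is obligatory. None of the other listed options is made obligatory by any chain of premises.

log_out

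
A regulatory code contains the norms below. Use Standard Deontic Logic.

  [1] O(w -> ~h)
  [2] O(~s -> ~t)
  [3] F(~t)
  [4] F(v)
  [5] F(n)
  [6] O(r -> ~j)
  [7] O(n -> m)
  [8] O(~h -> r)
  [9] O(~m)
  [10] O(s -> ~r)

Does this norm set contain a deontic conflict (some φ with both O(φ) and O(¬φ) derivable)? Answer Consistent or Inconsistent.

Consistent

Premise 7 is O(n -> m), but O(n) is not derivable from the premises, so it does not yield O(m).
So O(m) is not derivable, and the apparent clash with O(~m) does not arise.
A world satisfying every obligation exists (e.g. h=true, j=false, m=false, n=false, r=false, s=true, t=true, v=false, w=false); no atom is both obligatory and forbidden, so the set is consistent.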